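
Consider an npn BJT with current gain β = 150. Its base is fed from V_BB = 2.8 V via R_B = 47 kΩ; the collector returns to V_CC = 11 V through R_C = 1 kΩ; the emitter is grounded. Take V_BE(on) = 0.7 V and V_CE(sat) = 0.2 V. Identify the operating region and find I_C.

Assume active. Base-emitter loop: I_B = (V_BB − V_BE)/R_B = (2.8 − 0.7)/47 = 0.0447 mA.
I_C = β·I_B = 150×0.0447 = 6.7 mA.
V_CE = V_CC − I_C·R_C = 11 − 6.7×1 = 4.3 V > V_CE(sat), so the active-region assumption holds.

active; I_C ≈ 6.7 mA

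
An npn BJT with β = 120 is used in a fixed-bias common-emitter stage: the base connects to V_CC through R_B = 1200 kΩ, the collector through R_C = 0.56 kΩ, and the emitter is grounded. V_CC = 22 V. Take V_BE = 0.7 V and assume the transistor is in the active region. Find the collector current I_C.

Base loop: V_CC = I_B·R_B + V_BE, so I_B = (22 − 0.7)/1200 kΩ = 0.0178 mA.
In the active region I_C = β·I_B = 120 × 0.0178 = 2.13 mA.
Collector loop: V_CE = V_CC − I_C·R_C = 22 − 2.13×0.56 = 20.8 V.
Since V_CE = 20.8 V > V_CE(sat) ≈ 0.2 V, the transistor is in the active region as assumed.

I_C ≈ 2.1 mA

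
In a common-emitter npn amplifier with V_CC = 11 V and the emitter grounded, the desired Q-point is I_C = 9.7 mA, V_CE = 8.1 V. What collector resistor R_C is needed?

Collector loop: V_CC = I_C·R_C + V_CE.
R_C = (V_CC − V_CE)/I_C = (11 − 8.1)/9.7 = 0.299 kΩ.

R_C ≈ 0.3 kΩ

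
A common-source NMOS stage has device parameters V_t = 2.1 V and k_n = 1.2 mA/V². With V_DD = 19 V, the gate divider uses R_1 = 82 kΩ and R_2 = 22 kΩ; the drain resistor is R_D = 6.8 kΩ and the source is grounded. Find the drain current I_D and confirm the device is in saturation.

I_D ≈ 2.2 mA

V_G = V_DD·R_2/(R_1+R_2) = 19×22/104 = 4.02 V. With the source grounded, V_GS = V_G = 4.02 V.
Assume saturation: I_D = (k_n/2)(V_GS − V_t)² = (1.2/2)×(4.02 − 2.1)² = 0.6×1.92² = 2.21 mA.
V_DS = V_DD − I_D·R_D = 19 − 2.21×6.8 = 3.97 V.
Saturation requires V_DS ≥ V_GS − V_t = 1.92 V; 3.97 ≥ 1.92 ✓.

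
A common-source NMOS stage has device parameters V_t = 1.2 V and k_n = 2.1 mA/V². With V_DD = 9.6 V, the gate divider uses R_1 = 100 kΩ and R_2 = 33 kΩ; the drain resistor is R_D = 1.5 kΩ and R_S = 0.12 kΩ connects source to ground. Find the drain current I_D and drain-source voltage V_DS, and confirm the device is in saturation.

I_D ≈ 1.1 mA, V_DS ≈ 7.7 V

V_G = V_DD·R_2/(R_1+R_2) = 9.6×33/133 = 2.38 V.
Assume saturation: I_D = (k_n/2)(V_GS − V_t)² with V_GS = V_G − I_D·R_S = 2.38 − 0.12·I_D.
Substituting gives 0.0151·I_D² − 1.3·I_D + 1.47 = 0, with roots I_D = 1.15 or 84.7 mA.
The root I_D = 84.7 mA gives V_GS = -7.78 V ≤ V_t, so take I_D = 1.15 mA.
Then V_GS = 2.24 V and V_DS = V_DD − I_D(R_D+R_S) = 9.6 − 1.15×1.62 = 7.74 V.
Saturation requires V_DS ≥ V_GS − V_t = 1.04 V; 7.74 ≥ 1.04 ✓.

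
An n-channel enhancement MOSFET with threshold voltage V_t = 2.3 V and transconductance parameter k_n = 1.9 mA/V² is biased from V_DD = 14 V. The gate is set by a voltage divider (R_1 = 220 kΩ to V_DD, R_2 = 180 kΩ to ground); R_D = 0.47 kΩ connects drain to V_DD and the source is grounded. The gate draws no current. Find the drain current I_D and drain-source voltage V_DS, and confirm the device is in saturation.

V_G = V_DD·R_2/(R_1+R_2) = 14×180/400 = 6.3 V. With the source grounded, V_GS = V_G = 6.3 V.
Assume saturation: I_D = (k_n/2)(V_GS − V_t)² = (1.9/2)×(6.3 − 2.3)² = 0.95×4² = 15.2 mA.
V_DS = V_DD − I_D·R_D = 14 − 15.2×0.47 = 6.86 V.
Saturation requires V_DS ≥ V_GS − V_t = 4 V; 6.86 ≥ 4 ✓.

I_D ≈ 15 mA, V_DS ≈ 6.9 V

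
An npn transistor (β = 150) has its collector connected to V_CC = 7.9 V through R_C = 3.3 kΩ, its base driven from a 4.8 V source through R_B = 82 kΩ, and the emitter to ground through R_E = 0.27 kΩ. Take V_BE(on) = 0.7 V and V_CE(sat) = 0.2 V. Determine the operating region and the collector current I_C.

Assume active: I_B = (4.8 − 0.7)/(82 + 151×0.27) = 0.0334 mA, I_C = β·I_B = 5.01 mA.
Then V_CE = 7.9 − 5.01×3.3 − 5.04×0.27 = -9.99 V < 0.2 V — the active assumption fails.
Re-solve with V_CE = 0.2 V. KCL at the emitter: V_E/R_E = (V_BB−0.7−V_E)/R_B + (V_CC−0.2−V_E)/R_C, giving V_E = 0.593 V.
I_C = (V_CC − 0.2 − V_E)/R_C = (7.7 − 0.593)/3.3 = 2.15 mA.
Check: I_B = (4.1 − 0.593)/82 = 0.0428 mA, and β·I_B = 6.42 mA > I_C, confirming saturation.

saturation; I_C ≈ 2.2 mA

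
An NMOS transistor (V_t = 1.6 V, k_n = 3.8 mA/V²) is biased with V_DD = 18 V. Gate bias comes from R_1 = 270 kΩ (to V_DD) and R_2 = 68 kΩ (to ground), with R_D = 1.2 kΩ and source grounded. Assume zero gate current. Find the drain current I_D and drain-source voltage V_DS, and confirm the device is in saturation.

I_D ≈ 7.8 mA, V_DS ≈ 8.7 V

V_G = V_DD·R_2/(R_1+R_2) = 18×68/338 = 3.62 V. With the source grounded, V_GS = V_G = 3.62 V.
Assume saturation: I_D = (k_n/2)(V_GS − V_t)² = (3.8/2)×(3.62 − 1.6)² = 1.9×2.02² = 7.76 mA.
V_DS = V_DD − I_D·R_D = 18 − 7.76×1.2 = 8.68 V.
Saturation requires V_DS ≥ V_GS − V_t = 2.02 V; 8.68 ≥ 2.02 ✓.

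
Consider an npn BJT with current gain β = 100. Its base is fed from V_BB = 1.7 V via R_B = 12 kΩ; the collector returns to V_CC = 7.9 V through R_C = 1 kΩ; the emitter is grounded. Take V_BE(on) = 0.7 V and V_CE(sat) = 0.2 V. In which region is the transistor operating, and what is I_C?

Assume active: I_B = (1.7 − 0.7)/12 = 0.0833 mA, giving I_C = β·I_B = 8.33 mA.
But then V_CE = 7.9 − 8.33×1 = -0.433 V < V_CE(sat) = 0.2 V — impossible in the active region.
So the transistor is saturated. With V_CE = 0.2 V, I_C = (V_CC − 0.2)/R_C = 7.7/1 = 7.7 mA.
Check: β·I_B = 8.33 mA > I_C = 7.7 mA, confirming saturation.

saturation; I_C ≈ 7.7 mA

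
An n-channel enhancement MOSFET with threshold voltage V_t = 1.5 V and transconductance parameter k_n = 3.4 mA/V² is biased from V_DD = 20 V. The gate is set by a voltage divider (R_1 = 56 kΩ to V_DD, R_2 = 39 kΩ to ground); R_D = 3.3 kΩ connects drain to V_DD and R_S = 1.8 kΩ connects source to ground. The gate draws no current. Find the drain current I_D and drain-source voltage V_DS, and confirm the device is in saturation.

I_D ≈ 3 mA, V_DS ≈ 4.7 V

V_G = V_DD·R_2/(R_1+R_2) = 20×39/95 = 8.21 V.
Assume saturation: I_D = (k_n/2)(V_GS − V_t)² with V_GS = V_G − I_D·R_S = 8.21 − 1.8·I_D.
Substituting gives 5.51·I_D² − 42.1·I_D + 76.6 = 0, with roots I_D = 2.99 or 4.65 mA.
The root I_D = 4.65 mA gives V_GS = -0.153 V ≤ V_t, so take I_D = 2.99 mA.
Then V_GS = 2.83 V and V_DS = V_DD − I_D(R_D+R_S) = 20 − 2.99×5.1 = 4.75 V.
Saturation requires V_DS ≥ V_GS − V_t = 1.33 V; 4.75 ≥ 1.33 ✓.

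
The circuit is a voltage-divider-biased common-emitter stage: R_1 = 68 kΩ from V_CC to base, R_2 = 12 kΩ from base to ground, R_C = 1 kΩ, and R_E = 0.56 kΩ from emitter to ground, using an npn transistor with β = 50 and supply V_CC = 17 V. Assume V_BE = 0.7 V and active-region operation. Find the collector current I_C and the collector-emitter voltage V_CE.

I_C ≈ 2.4 mA, V_CE ≈ 13 V

Thevenize the base divider: V_Th = V_CC·R_2/(R_1+R_2) = 17×12/80 = 2.55 V, R_Th = R_1‖R_2 = 10.2 kΩ.
Base-emitter loop: V_Th = I_B·R_Th + V_BE + (β+1)I_B·R_E, so I_B = (2.55 − 0.7) / (10.2 + 51×0.56) = 0.0477 mA.
I_C = β·I_B = 50×0.0477 = 2.39 mA, and I_E = (β+1)I_B = 2.43 mA.
V_CE = V_CC − I_C·R_C − I_E·R_E = 17 − 2.39×1 − 2.43×0.56 = 13.3 V.
V_CE = 13.3 V > 0.2 V confirms active-region operation.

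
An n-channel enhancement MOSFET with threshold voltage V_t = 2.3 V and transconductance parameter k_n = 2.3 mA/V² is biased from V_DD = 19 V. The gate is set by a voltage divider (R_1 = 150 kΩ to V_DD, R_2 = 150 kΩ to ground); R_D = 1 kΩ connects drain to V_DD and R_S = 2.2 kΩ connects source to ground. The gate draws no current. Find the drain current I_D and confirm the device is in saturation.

V_G = V_DD·R_2/(R_1+R_2) = 19×150/300 = 9.5 V.
Assume saturation: I_D = (k_n/2)(V_GS − V_t)² with V_GS = V_G − I_D·R_S = 9.5 − 2.2·I_D.
Substituting gives 5.57·I_D² − 37.4·I_D + 59.6 = 0, with roots I_D = 2.59 or 4.13 mA.
The root I_D = 4.13 mA gives V_GS = 0.404 V ≤ V_t, so take I_D = 2.59 mA.
Then V_GS = 3.8 V and V_DS = V_DD − I_D(R_D+R_S) = 19 − 2.59×3.2 = 10.7 V.
Saturation requires V_DS ≥ V_GS − V_t = 1.5 V; 10.7 ≥ 1.5 ✓.

I_D ≈ 2.6 mA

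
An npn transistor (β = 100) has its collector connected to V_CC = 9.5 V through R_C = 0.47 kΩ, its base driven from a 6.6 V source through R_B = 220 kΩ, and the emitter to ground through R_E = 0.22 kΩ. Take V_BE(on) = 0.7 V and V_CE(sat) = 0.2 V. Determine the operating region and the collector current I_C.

active; I_C ≈ 2.4 mA

Assume active. Base-emitter loop: I_B = (V_BB − V_BE)/(R_B + (β+1)R_E) = (6.6 − 0.7)/(220 + 101×0.22) = 0.0244 mA.
I_C = β·I_B = 100×0.0244 = 2.44 mA.
V_CE = V_CC − I_C·R_C − I_E·R_E = 9.5 − 2.44×0.47 − 2.46×0.22 = 7.81 V > V_CE(sat), so the active-region assumption holds.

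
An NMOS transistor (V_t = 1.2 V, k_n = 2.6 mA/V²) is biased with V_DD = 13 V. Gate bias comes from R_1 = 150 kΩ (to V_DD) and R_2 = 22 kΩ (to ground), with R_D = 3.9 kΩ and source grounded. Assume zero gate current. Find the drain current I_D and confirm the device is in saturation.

I_D ≈ 0.28 mA

V_G = V_DD·R_2/(R_1+R_2) = 13×22/172 = 1.66 V. With the source grounded, V_GS = V_G = 1.66 V.
Assume saturation: I_D = (k_n/2)(V_GS − V_t)² = (2.6/2)×(1.66 − 1.2)² = 1.3×0.463² = 0.278 mA.
V_DS = V_DD − I_D·R_D = 13 − 0.278×3.9 = 11.9 V.
Saturation requires V_DS ≥ V_GS − V_t = 0.463 V; 11.9 ≥ 0.463 ✓.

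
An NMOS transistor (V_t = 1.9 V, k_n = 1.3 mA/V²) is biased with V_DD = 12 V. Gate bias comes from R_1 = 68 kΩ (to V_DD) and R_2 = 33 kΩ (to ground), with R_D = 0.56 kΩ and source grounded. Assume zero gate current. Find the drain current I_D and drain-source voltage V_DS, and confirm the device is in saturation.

V_G = V_DD·R_2/(R_1+R_2) = 12×33/101 = 3.92 V. With the source grounded, V_GS = V_G = 3.92 V.
Assume saturation: I_D = (k_n/2)(V_GS − V_t)² = (1.3/2)×(3.92 − 1.9)² = 0.65×2.02² = 2.65 mA.
V_DS = V_DD − I_D·R_D = 12 − 2.65×0.56 = 10.5 V.
Saturation requires V_DS ≥ V_GS − V_t = 2.02 V; 10.5 ≥ 2.02 ✓.

I_D ≈ 2.7 mA, V_DS ≈ 11 V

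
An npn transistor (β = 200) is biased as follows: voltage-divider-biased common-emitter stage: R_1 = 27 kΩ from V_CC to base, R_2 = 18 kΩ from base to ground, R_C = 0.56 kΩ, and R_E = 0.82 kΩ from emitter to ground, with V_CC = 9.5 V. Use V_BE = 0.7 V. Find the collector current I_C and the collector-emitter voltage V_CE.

I_C ≈ 3.5 mA, V_CE ≈ 4.6 V

Thevenize the base divider: V_Th = V_CC·R_2/(R_1+R_2) = 9.5×18/45 = 3.8 V, R_Th = R_1‖R_2 = 10.8 kΩ.
Base-emitter loop: V_Th = I_B·R_Th + V_BE + (β+1)I_B·R_E, so I_B = (3.8 − 0.7) / (10.8 + 201×0.82) = 0.0177 mA.
I_C = β·I_B = 200×0.0177 = 3.53 mA, and I_E = (β+1)I_B = 3.55 mA.
V_CE = V_CC − I_C·R_C − I_E·R_E = 9.5 − 3.53×0.56 − 3.55×0.82 = 4.61 V.
V_CE = 4.61 V > 0.2 V confirms active-region operation.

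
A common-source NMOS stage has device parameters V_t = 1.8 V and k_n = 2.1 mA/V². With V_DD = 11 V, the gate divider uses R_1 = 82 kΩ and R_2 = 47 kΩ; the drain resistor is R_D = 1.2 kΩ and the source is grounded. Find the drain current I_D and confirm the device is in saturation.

V_G = V_DD·R_2/(R_1+R_2) = 11×47/129 = 4.01 V. With the source grounded, V_GS = V_G = 4.01 V.
Assume saturation: I_D = (k_n/2)(V_GS − V_t)² = (2.1/2)×(4.01 − 1.8)² = 1.05×2.21² = 5.12 mA.
V_DS = V_DD − I_D·R_D = 11 − 5.12×1.2 = 4.86 V.
Saturation requires V_DS ≥ V_GS − V_t = 2.21 V; 4.86 ≥ 2.21 ✓.

I_D ≈ 5.1 mA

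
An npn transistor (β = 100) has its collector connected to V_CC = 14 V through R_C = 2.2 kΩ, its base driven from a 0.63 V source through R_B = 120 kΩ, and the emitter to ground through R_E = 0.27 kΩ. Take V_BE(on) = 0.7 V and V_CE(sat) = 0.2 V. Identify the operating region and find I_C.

cutoff; I_C ≈ 0

V_BB = 0.63 V ≤ V_BE(on) = 0.7 V, so the base-emitter junction is not forward biased.
The transistor is in cutoff: I_B = I_C = 0.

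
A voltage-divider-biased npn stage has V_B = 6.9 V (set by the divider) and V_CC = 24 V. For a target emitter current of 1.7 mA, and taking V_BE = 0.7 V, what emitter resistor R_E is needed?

R_E ≈ 3.6 kΩ

V_E = V_B − V_BE = 6.9 − 0.7 = 6.2 V.
R_E = V_E / I_E = 6.2 / 1.7 = 3.65 kΩ.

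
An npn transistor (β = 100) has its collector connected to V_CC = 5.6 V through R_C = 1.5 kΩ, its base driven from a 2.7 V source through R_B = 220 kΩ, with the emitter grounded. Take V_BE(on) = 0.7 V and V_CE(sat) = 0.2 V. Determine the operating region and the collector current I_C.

Assume active. Base-emitter loop: I_B = (V_BB − V_BE)/R_B = (2.7 − 0.7)/220 = 0.00909 mA.
I_C = β·I_B = 100×0.00909 = 0.909 mA.
V_CE = V_CC − I_C·R_C = 5.6 − 0.909×1.5 = 4.24 V > V_CE(sat), so the active-region assumption holds.

active; I_C ≈ 0.91 mA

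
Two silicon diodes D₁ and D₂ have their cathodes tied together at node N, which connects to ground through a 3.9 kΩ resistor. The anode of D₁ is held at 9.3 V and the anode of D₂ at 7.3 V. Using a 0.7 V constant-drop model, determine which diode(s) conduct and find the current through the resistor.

Only D₁ conducts; I_R ≈ 2.2 mA

Assume both conduct. Then node N would need to be at both 9.3−0.7 = 8.6 V and 7.3−0.7 = 6.6 V, which is impossible.
Assume only D₁ conducts: V_N = 9.3 − 0.7 = 8.6 V, so I_R = 8.6/3.9 = 2.21 mA.
Check D₂: its anode-to-cathode voltage is 7.3 − 8.6 = -1.3 V < 0.7 V, so it is off. The assumption is consistent.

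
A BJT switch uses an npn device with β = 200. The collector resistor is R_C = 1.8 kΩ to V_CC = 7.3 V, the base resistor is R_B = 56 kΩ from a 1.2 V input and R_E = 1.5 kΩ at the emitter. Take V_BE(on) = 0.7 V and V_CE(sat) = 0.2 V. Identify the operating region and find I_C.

Assume active. Base-emitter loop: I_B = (V_BB − V_BE)/(R_B + (β+1)R_E) = (1.2 − 0.7)/(56 + 201×1.5) = 0.0014 mA.
I_C = β·I_B = 200×0.0014 = 0.28 mA.
V_CE = V_CC − I_C·R_C − I_E·R_E = 7.3 − 0.28×1.8 − 0.281×1.5 = 6.37 V > V_CE(sat), so the active-region assumption holds.

active; I_C ≈ 0.28 mA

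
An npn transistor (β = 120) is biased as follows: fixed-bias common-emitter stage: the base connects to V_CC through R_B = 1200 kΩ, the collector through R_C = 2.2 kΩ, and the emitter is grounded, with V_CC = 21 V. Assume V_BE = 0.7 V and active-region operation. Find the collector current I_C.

I_C ≈ 2 mA

Base loop: V_CC = I_B·R_B + V_BE, so I_B = (21 − 0.7)/1200 kΩ = 0.0169 mA.
In the active region I_C = β·I_B = 120 × 0.0169 = 2.03 mA.
Collector loop: V_CE = V_CC − I_C·R_C = 21 − 2.03×2.2 = 16.5 V.
Since V_CE = 16.5 V > V_CE(sat) ≈ 0.2 V, the transistor is in the active region as assumed.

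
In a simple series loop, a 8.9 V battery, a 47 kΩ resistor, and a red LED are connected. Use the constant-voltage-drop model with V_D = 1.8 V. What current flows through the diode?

KVL around the loop: 8.9 = V_D + I·R = 1.8 + I × 47 kΩ.
So I = (8.9 − 1.8) / 47 kΩ = 7.1 / 47 = 0.151 mA.

I ≈ 0.15 mA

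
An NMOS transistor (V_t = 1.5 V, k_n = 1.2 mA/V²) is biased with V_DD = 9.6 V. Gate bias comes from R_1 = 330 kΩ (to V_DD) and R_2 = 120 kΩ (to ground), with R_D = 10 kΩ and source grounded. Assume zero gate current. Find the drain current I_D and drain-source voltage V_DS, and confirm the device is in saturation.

I_D ≈ 0.67 mA, V_DS ≈ 2.9 V

V_G = V_DD·R_2/(R_1+R_2) = 9.6×120/450 = 2.56 V. With the source grounded, V_GS = V_G = 2.56 V.
Assume saturation: I_D = (k_n/2)(V_GS − V_t)² = (1.2/2)×(2.56 − 1.5)² = 0.6×1.06² = 0.674 mA.
V_DS = V_DD − I_D·R_D = 9.6 − 0.674×10 = 2.86 V.
Saturation requires V_DS ≥ V_GS − V_t = 1.06 V; 2.86 ≥ 1.06 ✓.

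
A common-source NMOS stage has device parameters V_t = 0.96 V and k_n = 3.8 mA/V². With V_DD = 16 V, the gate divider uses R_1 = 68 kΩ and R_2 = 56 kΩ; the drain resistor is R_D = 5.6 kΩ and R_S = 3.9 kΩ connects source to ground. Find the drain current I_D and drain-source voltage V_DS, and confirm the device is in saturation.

V_G = V_DD·R_2/(R_1+R_2) = 16×56/124 = 7.23 V.
Assume saturation: I_D = (k_n/2)(V_GS − V_t)² with V_GS = V_G − I_D·R_S = 7.23 − 3.9·I_D.
Substituting gives 28.9·I_D² − 93.9·I_D + 74.6 = 0, with roots I_D = 1.39 or 1.86 mA.
The root I_D = 1.86 mA gives V_GS = -0.0295 V ≤ V_t, so take I_D = 1.39 mA.
Then V_GS = 1.81 V and V_DS = V_DD − I_D(R_D+R_S) = 16 − 1.39×9.5 = 2.82 V.
Saturation requires V_DS ≥ V_GS − V_t = 0.855 V; 2.82 ≥ 0.855 ✓.

I_D ≈ 1.4 mA, V_DS ≈ 2.8 V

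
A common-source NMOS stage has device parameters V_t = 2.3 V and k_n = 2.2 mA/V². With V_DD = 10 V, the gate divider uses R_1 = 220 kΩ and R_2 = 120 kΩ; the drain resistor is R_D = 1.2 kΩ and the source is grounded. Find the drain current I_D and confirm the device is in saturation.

I_D ≈ 1.7 mA

V_G = V_DD·R_2/(R_1+R_2) = 10×120/340 = 3.53 V. With the source grounded, V_GS = V_G = 3.53 V.
Assume saturation: I_D = (k_n/2)(V_GS − V_t)² = (2.2/2)×(3.53 − 2.3)² = 1.1×1.23² = 1.66 mA.
V_DS = V_DD − I_D·R_D = 10 − 1.66×1.2 = 8 V.
Saturation requires V_DS ≥ V_GS − V_t = 1.23 V; 8 ≥ 1.23 ✓.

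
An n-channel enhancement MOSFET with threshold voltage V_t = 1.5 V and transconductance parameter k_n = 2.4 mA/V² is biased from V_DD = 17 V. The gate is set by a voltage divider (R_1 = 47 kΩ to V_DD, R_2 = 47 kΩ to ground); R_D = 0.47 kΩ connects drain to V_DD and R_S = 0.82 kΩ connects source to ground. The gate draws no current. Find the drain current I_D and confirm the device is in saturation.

V_G = V_DD·R_2/(R_1+R_2) = 17×47/94 = 8.5 V.
Assume saturation: I_D = (k_n/2)(V_GS − V_t)² with V_GS = V_G − I_D·R_S = 8.5 − 0.82·I_D.
Substituting gives 0.807·I_D² − 14.8·I_D + 58.8 = 0, with roots I_D = 5.85 or 12.5 mA.
The root I_D = 12.5 mA gives V_GS = -1.72 V ≤ V_t, so take I_D = 5.85 mA.
Then V_GS = 3.71 V and V_DS = V_DD − I_D(R_D+R_S) = 17 − 5.85×1.29 = 9.46 V.
Saturation requires V_DS ≥ V_GS − V_t = 2.21 V; 9.46 ≥ 2.21 ✓.

I_D ≈ 5.8 mA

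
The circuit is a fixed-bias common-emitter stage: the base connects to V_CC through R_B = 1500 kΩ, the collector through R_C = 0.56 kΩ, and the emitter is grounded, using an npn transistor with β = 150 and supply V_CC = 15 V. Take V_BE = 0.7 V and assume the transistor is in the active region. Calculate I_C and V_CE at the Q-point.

I_C ≈ 1.4 mA, V_CE ≈ 14 V

Base loop: V_CC = I_B·R_B + V_BE, so I_B = (15 − 0.7)/1500 kΩ = 0.00953 mA.
In the active region I_C = β·I_B = 150 × 0.00953 = 1.43 mA.
Collector loop: V_CE = V_CC − I_C·R_C = 15 − 1.43×0.56 = 14.2 V.
Since V_CE = 14.2 V > V_CE(sat) ≈ 0.2 V, the transistor is in the active region as assumed.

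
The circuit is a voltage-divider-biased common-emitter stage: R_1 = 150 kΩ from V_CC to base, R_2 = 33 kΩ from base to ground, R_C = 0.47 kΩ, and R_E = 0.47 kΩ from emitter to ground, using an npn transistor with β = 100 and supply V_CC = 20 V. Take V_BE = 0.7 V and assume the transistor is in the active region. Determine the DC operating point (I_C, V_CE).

Thevenize the base divider: V_Th = V_CC·R_2/(R_1+R_2) = 20×33/183 = 3.61 V, R_Th = R_1‖R_2 = 27 kΩ.
Base-emitter loop: V_Th = I_B·R_Th + V_BE + (β+1)I_B·R_E, so I_B = (3.61 − 0.7) / (27 + 101×0.47) = 0.039 mA.
I_C = β·I_B = 100×0.039 = 3.9 mA, and I_E = (β+1)I_B = 3.94 mA.
V_CE = V_CC − I_C·R_C − I_E·R_E = 20 − 3.9×0.47 − 3.94×0.47 = 16.3 V.
V_CE = 16.3 V > 0.2 V confirms active-region operation.

I_C ≈ 3.9 mA, V_CE ≈ 16 V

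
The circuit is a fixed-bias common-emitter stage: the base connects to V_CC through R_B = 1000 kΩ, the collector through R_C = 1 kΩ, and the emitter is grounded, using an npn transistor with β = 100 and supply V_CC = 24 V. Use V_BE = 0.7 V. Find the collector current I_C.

I_C ≈ 2.3 mA

Base loop: V_CC = I_B·R_B + V_BE, so I_B = (24 − 0.7)/1000 kΩ = 0.0233 mA.
In the active region I_C = β·I_B = 100 × 0.0233 = 2.33 mA.
Collector loop: V_CE = V_CC − I_C·R_C = 24 − 2.33×1 = 21.7 V.
Since V_CE = 21.7 V > V_CE(sat) ≈ 0.2 V, the transistor is in the active region as assumed.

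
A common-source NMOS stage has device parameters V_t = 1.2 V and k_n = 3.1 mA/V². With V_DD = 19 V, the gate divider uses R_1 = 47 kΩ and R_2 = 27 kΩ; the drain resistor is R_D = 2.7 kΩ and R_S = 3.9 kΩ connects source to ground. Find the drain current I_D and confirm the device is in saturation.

V_G = V_DD·R_2/(R_1+R_2) = 19×27/74 = 6.93 V.
Assume saturation: I_D = (k_n/2)(V_GS − V_t)² with V_GS = V_G − I_D·R_S = 6.93 − 3.9·I_D.
Substituting gives 23.6·I_D² − 70.3·I_D + 50.9 = 0, with roots I_D = 1.24 or 1.74 mA.
The root I_D = 1.74 mA gives V_GS = 0.14 V ≤ V_t, so take I_D = 1.24 mA.
Then V_GS = 2.09 V and V_DS = V_DD − I_D(R_D+R_S) = 19 − 1.24×6.6 = 10.8 V.
Saturation requires V_DS ≥ V_GS − V_t = 0.895 V; 10.8 ≥ 0.895 ✓.

I_D ≈ 1.2 mA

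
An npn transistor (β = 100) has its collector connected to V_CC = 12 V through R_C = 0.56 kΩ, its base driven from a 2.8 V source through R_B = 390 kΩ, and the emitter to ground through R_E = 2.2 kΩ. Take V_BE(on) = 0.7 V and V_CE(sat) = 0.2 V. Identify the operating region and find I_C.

Assume active. Base-emitter loop: I_B = (V_BB − V_BE)/(R_B + (β+1)R_E) = (2.8 − 0.7)/(390 + 101×2.2) = 0.00343 mA.
I_C = β·I_B = 100×0.00343 = 0.343 mA.
V_CE = V_CC − I_C·R_C − I_E·R_E = 12 − 0.343×0.56 − 0.346×2.2 = 11 V > V_CE(sat), so the active-region assumption holds.

active; I_C ≈ 0.34 mA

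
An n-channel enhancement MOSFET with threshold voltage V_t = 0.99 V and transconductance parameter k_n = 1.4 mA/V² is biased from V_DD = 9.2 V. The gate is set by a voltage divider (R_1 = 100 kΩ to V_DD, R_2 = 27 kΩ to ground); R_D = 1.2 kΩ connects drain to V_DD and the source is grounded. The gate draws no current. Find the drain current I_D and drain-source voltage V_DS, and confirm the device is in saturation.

I_D ≈ 0.65 mA, V_DS ≈ 8.4 V

V_G = V_DD·R_2/(R_1+R_2) = 9.2×27/127 = 1.96 V. With the source grounded, V_GS = V_G = 1.96 V.
Assume saturation: I_D = (k_n/2)(V_GS − V_t)² = (1.4/2)×(1.96 − 0.99)² = 0.7×0.966² = 0.653 mA.
V_DS = V_DD − I_D·R_D = 9.2 − 0.653×1.2 = 8.42 V.
Saturation requires V_DS ≥ V_GS − V_t = 0.966 V; 8.42 ≥ 0.966 ✓.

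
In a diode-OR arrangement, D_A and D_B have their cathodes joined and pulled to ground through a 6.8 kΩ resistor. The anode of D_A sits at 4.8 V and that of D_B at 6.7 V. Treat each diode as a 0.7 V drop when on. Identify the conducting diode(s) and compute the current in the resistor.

Assume both conduct. Then node N would need to be at both 4.8−0.7 = 4.1 V and 6.7−0.7 = 6 V, which is impossible.
Assume only D_B conducts: V_N = 6.7 − 0.7 = 6 V, so I_R = 6/6.8 = 0.882 mA.
Check D_A: its anode-to-cathode voltage is 4.8 − 6 = -1.2 V < 0.7 V, so it is off. The assumption is consistent.

Only D_B conducts; I_R ≈ 0.88 mA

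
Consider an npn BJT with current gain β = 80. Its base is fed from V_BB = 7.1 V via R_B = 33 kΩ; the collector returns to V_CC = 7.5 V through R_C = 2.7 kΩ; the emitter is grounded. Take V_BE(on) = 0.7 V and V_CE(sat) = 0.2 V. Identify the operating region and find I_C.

saturation; I_C ≈ 2.7 mA

Assume active: I_B = (7.1 − 0.7)/33 = 0.194 mA, giving I_C = β·I_B = 15.5 mA.
But then V_CE = 7.5 − 15.5×2.7 = -34.4 V < V_CE(sat) = 0.2 V — impossible in the active region.
So the transistor is saturated. With V_CE = 0.2 V, I_C = (V_CC − 0.2)/R_C = 7.3/2.7 = 2.7 mA.
Check: β·I_B = 15.5 mA > I_C = 2.7 mA, confirming saturation.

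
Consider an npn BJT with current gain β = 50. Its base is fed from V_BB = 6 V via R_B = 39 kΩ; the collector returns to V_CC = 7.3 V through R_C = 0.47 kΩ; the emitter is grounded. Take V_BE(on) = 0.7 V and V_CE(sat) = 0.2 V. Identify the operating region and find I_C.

Assume active. Base-emitter loop: I_B = (V_BB − V_BE)/R_B = (6 − 0.7)/39 = 0.136 mA.
I_C = β·I_B = 50×0.136 = 6.79 mA.
V_CE = V_CC − I_C·R_C = 7.3 − 6.79×0.47 = 4.11 V > V_CE(sat), so the active-region assumption holds.

active; I_C ≈ 6.8 mA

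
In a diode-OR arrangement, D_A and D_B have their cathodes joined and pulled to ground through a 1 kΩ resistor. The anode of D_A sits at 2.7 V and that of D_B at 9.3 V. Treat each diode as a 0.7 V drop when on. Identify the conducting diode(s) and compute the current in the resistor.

Assume both conduct. Then node N would need to be at both 2.7−0.7 = 2 V and 9.3−0.7 = 8.6 V, which is impossible.
Assume only D_B conducts: V_N = 9.3 − 0.7 = 8.6 V, so I_R = 8.6/1 = 8.6 mA.
Check D_A: its anode-to-cathode voltage is 2.7 − 8.6 = -5.9 V < 0.7 V, so it is off. The assumption is consistent.

Only D_B conducts; I_R ≈ 8.6 mA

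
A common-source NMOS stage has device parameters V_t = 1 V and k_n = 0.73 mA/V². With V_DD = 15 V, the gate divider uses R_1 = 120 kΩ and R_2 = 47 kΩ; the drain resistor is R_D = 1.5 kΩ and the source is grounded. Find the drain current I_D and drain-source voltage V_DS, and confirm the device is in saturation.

V_G = V_DD·R_2/(R_1+R_2) = 15×47/167 = 4.22 V. With the source grounded, V_GS = V_G = 4.22 V.
Assume saturation: I_D = (k_n/2)(V_GS − V_t)² = (0.73/2)×(4.22 − 1)² = 0.365×3.22² = 3.79 mA.
V_DS = V_DD − I_D·R_D = 15 − 3.79×1.5 = 9.32 V.
Saturation requires V_DS ≥ V_GS − V_t = 3.22 V; 9.32 ≥ 3.22 ✓.

I_D ≈ 3.8 mA, V_DS ≈ 9.3 V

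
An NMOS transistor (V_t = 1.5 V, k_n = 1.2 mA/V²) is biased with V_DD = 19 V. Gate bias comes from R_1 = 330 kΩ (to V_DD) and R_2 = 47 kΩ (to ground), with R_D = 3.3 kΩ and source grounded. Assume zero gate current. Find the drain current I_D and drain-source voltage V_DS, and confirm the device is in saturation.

V_G = V_DD·R_2/(R_1+R_2) = 19×47/377 = 2.37 V. With the source grounded, V_GS = V_G = 2.37 V.
Assume saturation: I_D = (k_n/2)(V_GS − V_t)² = (1.2/2)×(2.37 − 1.5)² = 0.6×0.869² = 0.453 mA.
V_DS = V_DD − I_D·R_D = 19 − 0.453×3.3 = 17.5 V.
Saturation requires V_DS ≥ V_GS − V_t = 0.869 V; 17.5 ≥ 0.869 ✓.

I_D ≈ 0.45 mA, V_DS ≈ 18 V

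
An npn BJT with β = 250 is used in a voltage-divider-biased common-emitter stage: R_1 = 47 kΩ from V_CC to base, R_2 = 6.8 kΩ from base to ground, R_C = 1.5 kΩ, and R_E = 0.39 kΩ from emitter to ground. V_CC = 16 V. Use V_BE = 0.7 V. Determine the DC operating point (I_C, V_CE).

Thevenize the base divider: V_Th = V_CC·R_2/(R_1+R_2) = 16×6.8/53.8 = 2.02 V, R_Th = R_1‖R_2 = 5.94 kΩ.
Base-emitter loop: V_Th = I_B·R_Th + V_BE + (β+1)I_B·R_E, so I_B = (2.02 − 0.7) / (5.94 + 251×0.39) = 0.0127 mA.
I_C = β·I_B = 250×0.0127 = 3.18 mA, and I_E = (β+1)I_B = 3.2 mA.
V_CE = V_CC − I_C·R_C − I_E·R_E = 16 − 3.18×1.5 − 3.2×0.39 = 9.98 V.
V_CE = 9.98 V > 0.2 V confirms active-region operation.

I_C ≈ 3.2 mA, V_CE ≈ 10 V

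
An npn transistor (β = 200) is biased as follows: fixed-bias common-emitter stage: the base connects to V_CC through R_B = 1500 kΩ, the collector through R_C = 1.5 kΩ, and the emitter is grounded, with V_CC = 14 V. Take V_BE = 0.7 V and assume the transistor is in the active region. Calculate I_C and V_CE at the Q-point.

I_C ≈ 1.8 mA, V_CE ≈ 11 V

Base loop: V_CC = I_B·R_B + V_BE, so I_B = (14 − 0.7)/1500 kΩ = 0.00887 mA.
In the active region I_C = β·I_B = 200 × 0.00887 = 1.77 mA.
Collector loop: V_CE = V_CC − I_C·R_C = 14 − 1.77×1.5 = 11.3 V.
Since V_CE = 11.3 V > V_CE(sat) ≈ 0.2 V, the transistor is in the active region as assumed.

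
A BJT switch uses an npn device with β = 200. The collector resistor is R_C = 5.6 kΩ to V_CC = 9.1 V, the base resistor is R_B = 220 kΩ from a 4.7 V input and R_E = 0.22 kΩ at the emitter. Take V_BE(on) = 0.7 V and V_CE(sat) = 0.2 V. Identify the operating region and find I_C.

saturation; I_C ≈ 1.5 mA

Assume active: I_B = (4.7 − 0.7)/(220 + 201×0.22) = 0.0151 mA, I_C = β·I_B = 3.03 mA.
Then V_CE = 9.1 − 3.03×5.6 − 3.04×0.22 = -8.53 V < 0.2 V — the active assumption fails.
Re-solve with V_CE = 0.2 V. KCL at the emitter: V_E/R_E = (V_BB−0.7−V_E)/R_B + (V_CC−0.2−V_E)/R_C, giving V_E = 0.34 V.
I_C = (V_CC − 0.2 − V_E)/R_C = (8.9 − 0.34)/5.6 = 1.53 mA.
Check: I_B = (4 − 0.34)/220 = 0.0166 mA, and β·I_B = 3.33 mA > I_C, confirming saturation.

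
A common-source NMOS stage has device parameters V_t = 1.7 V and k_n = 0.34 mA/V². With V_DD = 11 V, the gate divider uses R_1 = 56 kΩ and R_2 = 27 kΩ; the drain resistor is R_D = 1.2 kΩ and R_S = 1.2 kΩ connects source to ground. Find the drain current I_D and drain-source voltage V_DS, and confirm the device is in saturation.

V_G = V_DD·R_2/(R_1+R_2) = 11×27/83 = 3.58 V.
Assume saturation: I_D = (k_n/2)(V_GS − V_t)² with V_GS = V_G − I_D·R_S = 3.58 − 1.2·I_D.
Substituting gives 0.245·I_D² − 1.77·I_D + 0.6 = 0, with roots I_D = 0.357 or 6.86 mA.
The root I_D = 6.86 mA gives V_GS = -4.65 V ≤ V_t, so take I_D = 0.357 mA.
Then V_GS = 3.15 V and V_DS = V_DD − I_D(R_D+R_S) = 11 − 0.357×2.4 = 10.1 V.
Saturation requires V_DS ≥ V_GS − V_t = 1.45 V; 10.1 ≥ 1.45 ✓.

I_D ≈ 0.36 mA, V_DS ≈ 10 V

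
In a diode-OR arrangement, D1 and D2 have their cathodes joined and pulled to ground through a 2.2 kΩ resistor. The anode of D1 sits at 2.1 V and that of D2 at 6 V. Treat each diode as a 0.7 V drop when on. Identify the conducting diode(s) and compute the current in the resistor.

Only D2 conducts; I_R ≈ 2.4 mA

Assume both conduct. Then node N would need to be at both 2.1−0.7 = 1.4 V and 6−0.7 = 5.3 V, which is impossible.
Assume only D2 conducts: V_N = 6 − 0.7 = 5.3 V, so I_R = 5.3/2.2 = 2.41 mA.
Check D1: its anode-to-cathode voltage is 2.1 − 5.3 = -3.2 V < 0.7 V, so it is off. The assumption is consistent.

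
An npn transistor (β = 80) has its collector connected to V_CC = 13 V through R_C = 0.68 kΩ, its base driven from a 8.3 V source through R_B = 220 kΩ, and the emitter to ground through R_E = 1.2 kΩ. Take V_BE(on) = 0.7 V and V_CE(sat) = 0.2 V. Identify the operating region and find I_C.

Assume active. Base-emitter loop: I_B = (V_BB − V_BE)/(R_B + (β+1)R_E) = (8.3 − 0.7)/(220 + 81×1.2) = 0.024 mA.
I_C = β·I_B = 80×0.024 = 1.92 mA.
V_CE = V_CC − I_C·R_C − I_E·R_E = 13 − 1.92×0.68 − 1.94×1.2 = 9.37 V > V_CE(sat), so the active-region assumption holds.

active; I_C ≈ 1.9 mA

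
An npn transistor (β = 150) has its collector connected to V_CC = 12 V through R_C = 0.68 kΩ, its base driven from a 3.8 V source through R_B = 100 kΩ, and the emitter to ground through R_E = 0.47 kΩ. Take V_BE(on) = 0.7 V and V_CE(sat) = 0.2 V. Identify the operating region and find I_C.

Assume active. Base-emitter loop: I_B = (V_BB − V_BE)/(R_B + (β+1)R_E) = (3.8 − 0.7)/(100 + 151×0.47) = 0.0181 mA.
I_C = β·I_B = 150×0.0181 = 2.72 mA.
V_CE = V_CC − I_C·R_C − I_E·R_E = 12 − 2.72×0.68 − 2.74×0.47 = 8.86 V > V_CE(sat), so the active-region assumption holds.

active; I_C ≈ 2.7 mA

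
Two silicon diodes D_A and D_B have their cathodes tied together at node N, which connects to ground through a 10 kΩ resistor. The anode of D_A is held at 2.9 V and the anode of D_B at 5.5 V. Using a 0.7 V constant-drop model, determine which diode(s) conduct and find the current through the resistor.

Only D_B conducts; I_R ≈ 0.48 mA

Assume both conduct. Then node N would need to be at both 2.9−0.7 = 2.2 V and 5.5−0.7 = 4.8 V, which is impossible.
Assume only D_B conducts: V_N = 5.5 − 0.7 = 4.8 V, so I_R = 4.8/10 = 0.48 mA.
Check D_A: its anode-to-cathode voltage is 2.9 − 4.8 = -1.9 V < 0.7 V, so it is off. The assumption is consistent.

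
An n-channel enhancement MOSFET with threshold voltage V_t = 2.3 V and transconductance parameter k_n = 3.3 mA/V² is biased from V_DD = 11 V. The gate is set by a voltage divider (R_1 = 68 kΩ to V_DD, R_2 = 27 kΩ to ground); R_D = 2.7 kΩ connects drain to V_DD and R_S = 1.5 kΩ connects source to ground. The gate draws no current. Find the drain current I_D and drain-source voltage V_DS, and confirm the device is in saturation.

V_G = V_DD·R_2/(R_1+R_2) = 11×27/95 = 3.13 V.
Assume saturation: I_D = (k_n/2)(V_GS − V_t)² with V_GS = V_G − I_D·R_S = 3.13 − 1.5·I_D.
Substituting gives 3.71·I_D² − 5.09·I_D + 1.13 = 0, with roots I_D = 0.277 or 1.09 mA.
The root I_D = 1.09 mA gives V_GS = 1.49 V ≤ V_t, so take I_D = 0.277 mA.
Then V_GS = 2.71 V and V_DS = V_DD − I_D(R_D+R_S) = 11 − 0.277×4.2 = 9.83 V.
Saturation requires V_DS ≥ V_GS − V_t = 0.41 V; 9.83 ≥ 0.41 ✓.

I_D ≈ 0.28 mA, V_DS ≈ 9.8 V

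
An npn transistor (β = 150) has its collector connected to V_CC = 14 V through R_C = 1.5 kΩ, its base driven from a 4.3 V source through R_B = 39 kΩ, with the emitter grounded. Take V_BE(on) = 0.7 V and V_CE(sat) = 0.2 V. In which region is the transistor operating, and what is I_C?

saturation; I_C ≈ 9.2 mA

Assume active: I_B = (4.3 − 0.7)/39 = 0.0923 mA, giving I_C = β·I_B = 13.8 mA.
But then V_CE = 14 − 13.8×1.5 = -6.77 V < V_CE(sat) = 0.2 V — impossible in the active region.
So the transistor is saturated. With V_CE = 0.2 V, I_C = (V_CC − 0.2)/R_C = 13.8/1.5 = 9.2 mA.
Check: β·I_B = 13.8 mA > I_C = 9.2 mA, confirming saturation.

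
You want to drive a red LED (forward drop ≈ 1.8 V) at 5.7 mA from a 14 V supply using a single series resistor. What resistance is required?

R ≈ 2.1 kΩ

The resistor drops V_S − V_D = 14 − 1.8 = 12.2 V at 5.7 mA.
R = 12.2 V / 5.7 mA = 2.14 kΩ.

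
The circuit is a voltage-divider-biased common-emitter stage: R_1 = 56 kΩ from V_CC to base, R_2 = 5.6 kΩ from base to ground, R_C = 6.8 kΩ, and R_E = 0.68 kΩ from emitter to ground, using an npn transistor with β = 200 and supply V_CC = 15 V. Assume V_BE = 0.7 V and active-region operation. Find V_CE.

Thevenize the base divider: V_Th = V_CC·R_2/(R_1+R_2) = 15×5.6/61.6 = 1.36 V, R_Th = R_1‖R_2 = 5.09 kΩ.
Base-emitter loop: V_Th = I_B·R_Th + V_BE + (β+1)I_B·R_E, so I_B = (1.36 − 0.7) / (5.09 + 201×0.68) = 0.00468 mA.
I_C = β·I_B = 200×0.00468 = 0.936 mA, and I_E = (β+1)I_B = 0.941 mA.
V_CE = V_CC − I_C·R_C − I_E·R_E = 15 − 0.936×6.8 − 0.941×0.68 = 7.99 V.
V_CE = 7.99 V > 0.2 V confirms active-region operation.

V_CE ≈ 8 V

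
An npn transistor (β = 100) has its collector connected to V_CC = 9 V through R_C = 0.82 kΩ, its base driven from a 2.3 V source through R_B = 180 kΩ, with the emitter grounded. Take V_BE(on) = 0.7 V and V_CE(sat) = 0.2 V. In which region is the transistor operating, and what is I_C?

active; I_C ≈ 0.89 mA

Assume active. Base-emitter loop: I_B = (V_BB − V_BE)/R_B = (2.3 − 0.7)/180 = 0.00889 mA.
I_C = β·I_B = 100×0.00889 = 0.889 mA.
V_CE = V_CC − I_C·R_C = 9 − 0.889×0.82 = 8.27 V > V_CE(sat), so the active-region assumption holds.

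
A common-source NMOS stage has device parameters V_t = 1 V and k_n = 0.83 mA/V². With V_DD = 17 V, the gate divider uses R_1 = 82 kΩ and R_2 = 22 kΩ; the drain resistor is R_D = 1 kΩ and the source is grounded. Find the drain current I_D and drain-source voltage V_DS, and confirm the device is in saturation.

V_G = V_DD·R_2/(R_1+R_2) = 17×22/104 = 3.6 V. With the source grounded, V_GS = V_G = 3.6 V.
Assume saturation: I_D = (k_n/2)(V_GS − V_t)² = (0.83/2)×(3.6 − 1)² = 0.415×2.6² = 2.8 mA.
V_DS = V_DD − I_D·R_D = 17 − 2.8×1 = 14.2 V.
Saturation requires V_DS ≥ V_GS − V_t = 2.6 V; 14.2 ≥ 2.6 ✓.

I_D ≈ 2.8 mA, V_DS ≈ 14 V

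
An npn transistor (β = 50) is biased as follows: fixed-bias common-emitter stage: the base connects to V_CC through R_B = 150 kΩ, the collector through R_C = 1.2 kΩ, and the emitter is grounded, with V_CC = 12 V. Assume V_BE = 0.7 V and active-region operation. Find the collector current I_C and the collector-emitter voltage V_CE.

Base loop: V_CC = I_B·R_B + V_BE, so I_B = (12 − 0.7)/150 kΩ = 0.0753 mA.
In the active region I_C = β·I_B = 50 × 0.0753 = 3.77 mA.
Collector loop: V_CE = V_CC − I_C·R_C = 12 − 3.77×1.2 = 7.48 V.
Since V_CE = 7.48 V > V_CE(sat) ≈ 0.2 V, the transistor is in the active region as assumed.

I_C ≈ 3.8 mA, V_CE ≈ 7.5 V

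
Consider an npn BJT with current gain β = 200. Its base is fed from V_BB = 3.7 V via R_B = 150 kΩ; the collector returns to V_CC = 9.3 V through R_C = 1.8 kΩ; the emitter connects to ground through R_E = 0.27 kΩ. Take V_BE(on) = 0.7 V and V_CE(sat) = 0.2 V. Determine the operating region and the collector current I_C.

Assume active. Base-emitter loop: I_B = (V_BB − V_BE)/(R_B + (β+1)R_E) = (3.7 − 0.7)/(150 + 201×0.27) = 0.0147 mA.
I_C = β·I_B = 200×0.0147 = 2.94 mA.
V_CE = V_CC − I_C·R_C − I_E·R_E = 9.3 − 2.94×1.8 − 2.95×0.27 = 3.22 V > V_CE(sat), so the active-region assumption holds.

active; I_C ≈ 2.9 mA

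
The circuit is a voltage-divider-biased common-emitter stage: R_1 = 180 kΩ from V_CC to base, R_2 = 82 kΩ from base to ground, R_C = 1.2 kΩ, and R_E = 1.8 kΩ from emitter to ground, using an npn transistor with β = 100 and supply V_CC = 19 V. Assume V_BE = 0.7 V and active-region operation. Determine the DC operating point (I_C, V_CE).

I_C ≈ 2.2 mA, V_CE ≈ 12 V

Thevenize the base divider: V_Th = V_CC·R_2/(R_1+R_2) = 19×82/262 = 5.95 V, R_Th = R_1‖R_2 = 56.3 kΩ.
Base-emitter loop: V_Th = I_B·R_Th + V_BE + (β+1)I_B·R_E, so I_B = (5.95 − 0.7) / (56.3 + 101×1.8) = 0.022 mA.
I_C = β·I_B = 100×0.022 = 2.2 mA, and I_E = (β+1)I_B = 2.23 mA.
V_CE = V_CC − I_C·R_C − I_E·R_E = 19 − 2.2×1.2 − 2.23×1.8 = 12.4 V.
V_CE = 12.4 V > 0.2 V confirms active-region operation.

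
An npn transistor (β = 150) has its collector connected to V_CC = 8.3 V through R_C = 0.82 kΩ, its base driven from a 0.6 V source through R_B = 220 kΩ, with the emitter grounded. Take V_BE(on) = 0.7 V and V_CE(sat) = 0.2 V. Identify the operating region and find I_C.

cutoff; I_C ≈ 0

V_BB = 0.6 V ≤ V_BE(on) = 0.7 V, so the base-emitter junction is not forward biased.
The transistor is in cutoff: I_B = I_C = 0.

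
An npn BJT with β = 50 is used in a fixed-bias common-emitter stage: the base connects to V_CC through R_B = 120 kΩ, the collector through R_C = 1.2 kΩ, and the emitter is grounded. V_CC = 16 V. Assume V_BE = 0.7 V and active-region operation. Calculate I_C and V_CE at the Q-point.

I_C ≈ 6.4 mA, V_CE ≈ 8.4 V

Base loop: V_CC = I_B·R_B + V_BE, so I_B = (16 − 0.7)/120 kΩ = 0.128 mA.
In the active region I_C = β·I_B = 50 × 0.128 = 6.38 mA.
Collector loop: V_CE = V_CC − I_C·R_C = 16 − 6.38×1.2 = 8.35 V.
Since V_CE = 8.35 V > V_CE(sat) ≈ 0.2 V, the transistor is in the active region as assumed.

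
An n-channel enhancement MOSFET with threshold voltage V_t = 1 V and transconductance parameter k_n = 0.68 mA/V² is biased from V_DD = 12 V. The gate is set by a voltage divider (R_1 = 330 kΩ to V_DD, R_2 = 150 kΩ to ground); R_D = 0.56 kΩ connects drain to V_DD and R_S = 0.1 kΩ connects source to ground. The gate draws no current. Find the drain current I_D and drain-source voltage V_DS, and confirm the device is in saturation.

V_G = V_DD·R_2/(R_1+R_2) = 12×150/480 = 3.75 V.
Assume saturation: I_D = (k_n/2)(V_GS − V_t)² with V_GS = V_G − I_D·R_S = 3.75 − 0.1·I_D.
Substituting gives 0.0034·I_D² − 1.19·I_D + 2.57 = 0, with roots I_D = 2.18 or 347 mA.
The root I_D = 347 mA gives V_GS = -30.9 V ≤ V_t, so take I_D = 2.18 mA.
Then V_GS = 3.53 V and V_DS = V_DD − I_D(R_D+R_S) = 12 − 2.18×0.66 = 10.6 V.
Saturation requires V_DS ≥ V_GS − V_t = 2.53 V; 10.6 ≥ 2.53 ✓.

I_D ≈ 2.2 mA, V_DS ≈ 11 V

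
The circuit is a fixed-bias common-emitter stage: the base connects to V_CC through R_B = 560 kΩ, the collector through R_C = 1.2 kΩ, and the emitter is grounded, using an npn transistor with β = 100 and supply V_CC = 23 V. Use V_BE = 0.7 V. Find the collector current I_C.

Base loop: V_CC = I_B·R_B + V_BE, so I_B = (23 − 0.7)/560 kΩ = 0.0398 mA.
In the active region I_C = β·I_B = 100 × 0.0398 = 3.98 mA.
Collector loop: V_CE = V_CC − I_C·R_C = 23 − 3.98×1.2 = 18.2 V.
Since V_CE = 18.2 V > V_CE(sat) ≈ 0.2 V, the transistor is in the active region as assumed.

I_C ≈ 4 mA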